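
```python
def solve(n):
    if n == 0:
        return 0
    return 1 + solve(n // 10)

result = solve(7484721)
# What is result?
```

Count of digits of 7484721: 7

Answer: 7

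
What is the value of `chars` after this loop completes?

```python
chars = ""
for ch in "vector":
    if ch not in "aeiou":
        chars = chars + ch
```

Remove vowels from 'vector'
`chars` takes the values: "" → "v" → "vc" → "vct" → "vctr"

Answer: "vctr"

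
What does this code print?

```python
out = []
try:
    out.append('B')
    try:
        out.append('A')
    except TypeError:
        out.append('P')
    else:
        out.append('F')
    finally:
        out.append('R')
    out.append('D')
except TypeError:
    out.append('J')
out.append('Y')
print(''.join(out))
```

Execution trace: 'B' (try body) → 'A' (inner try body, no exception) → 'F' (inner else) → 'R' (inner finally) → 'D' (try body, no exception) → 'Y' (after the try/except). Output: BAFRDY

Answer: BAFRDY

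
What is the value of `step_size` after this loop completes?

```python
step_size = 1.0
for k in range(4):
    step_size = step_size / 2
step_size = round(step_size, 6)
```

Halving LR 4 times: 1 / 2^4
`step_size` takes the values: 1.0 → 0.5 → 0.25 → 0.125 → 0.0625

Answer: 0.0625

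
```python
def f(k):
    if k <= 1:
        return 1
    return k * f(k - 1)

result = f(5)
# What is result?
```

f(5) = 5 * 4 * 3 * 2 * 1 = 120

Answer: 120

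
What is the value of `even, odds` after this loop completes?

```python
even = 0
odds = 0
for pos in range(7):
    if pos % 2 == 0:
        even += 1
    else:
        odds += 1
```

Count evens and odds in range(7)
`even, odds` takes the values: (0, 0) → (1, 0) → (1, 1) → (2, 1) → (2, 2) → (3, 2) → (3, 3) → (4, 3)

Answer: 4, 3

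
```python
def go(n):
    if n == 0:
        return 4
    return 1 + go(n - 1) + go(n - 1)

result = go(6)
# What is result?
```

go(n) = 1 + 2·go(n-1), go(0)=4. Closed form: (4+1)·2^6 - 1 = 319.

Answer: 319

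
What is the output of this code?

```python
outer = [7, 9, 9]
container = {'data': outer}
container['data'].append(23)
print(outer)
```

Key concept: dict holds reference to list.
Step by step:
`outer = [7, 9, 9]` → outer = [7, 9, 9]
`container = {'data': outer}` → container = {'data': [7, 9, 9]}
`container['data'].append(23)` → outer = [7, 9, 9, 23]; container = {'data': [7, 9, 9, 23]}
`print(outer)` → prints [7, 9, 9, 23]

Answer: [7, 9, 9, 23]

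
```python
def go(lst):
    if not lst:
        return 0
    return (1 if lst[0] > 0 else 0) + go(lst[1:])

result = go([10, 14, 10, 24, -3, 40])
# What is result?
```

Count of positive elements in [10, 14, 10, 24, -3, 40] = 5

Answer: 5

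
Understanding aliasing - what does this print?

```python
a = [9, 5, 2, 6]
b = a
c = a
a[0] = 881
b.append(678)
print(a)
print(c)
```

Key concept: multiple aliases.
Step by step:
`a = [9, 5, 2, 6]` → a = [9, 5, 2, 6]
`b = a` → b = [9, 5, 2, 6] (same object as a)
`c = a` → c = [9, 5, 2, 6] (same object as a, b)
`a[0] = 881` → a = [881, 5, 2, 6] (same object as b, c); b = [881, 5, 2, 6] (same object as a, c); c = [881, 5, 2, 6] (same object as a, b)
`b.append(678)` → a = [881, 5, 2, 6, 678] (same object as b, c); b = [881, 5, 2, 6, 678] (same object as a, c); c = [881, 5, 2, 6, 678] (same object as a, b)
`print(a)` → prints [881, 5, 2, 6, 678]
`print(c)` → prints [881, 5, 2, 6, 678]

Answer:
[881, 5, 2, 6, 678]
[881, 5, 2, 6, 678]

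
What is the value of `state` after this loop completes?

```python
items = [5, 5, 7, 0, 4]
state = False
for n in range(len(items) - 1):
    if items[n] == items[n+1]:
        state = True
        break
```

Check consecutive duplicates in [5, 5, 7, 0, 4]
`state` takes the values: False → True

Answer: True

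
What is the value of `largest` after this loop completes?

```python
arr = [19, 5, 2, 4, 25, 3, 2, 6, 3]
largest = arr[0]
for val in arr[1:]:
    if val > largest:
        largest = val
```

Maximum of [19, 5, 2, 4, 25, 3, 2, 6, 3]
`largest` takes the values: 19 → 25

Answer: 25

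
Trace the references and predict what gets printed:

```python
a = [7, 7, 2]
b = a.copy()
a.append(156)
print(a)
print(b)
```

Key concept: list.copy() creates independent copy.
Step by step:
`a = [7, 7, 2]` → a = [7, 7, 2]
`b = a.copy()` → b = [7, 7, 2]
`a.append(156)` → a = [7, 7, 2, 156]
`print(a)` → prints [7, 7, 2, 156]
`print(b)` → prints [7, 7, 2]

Answer:
[7, 7, 2, 156]
[7, 7, 2]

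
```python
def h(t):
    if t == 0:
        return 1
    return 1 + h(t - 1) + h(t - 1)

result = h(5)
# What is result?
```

h(t) = 1 + 2·h(t-1), h(0)=1. Closed form: (1+1)·2^5 - 1 = 63.

Answer: 63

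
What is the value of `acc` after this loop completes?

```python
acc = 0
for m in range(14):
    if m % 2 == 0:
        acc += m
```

Sum of even numbers 0 to 13
`acc` takes the values: 0 → 2 → 6 → 12 → 20 → 30 → 42

Answer: 42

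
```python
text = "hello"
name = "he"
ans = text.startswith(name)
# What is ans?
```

Trace:
`text = "hello"` → text = 'hello'
`name = "he"` → name = 'he'
`ans = text.startswith(name)` → ans = True
So ans = True

Answer: True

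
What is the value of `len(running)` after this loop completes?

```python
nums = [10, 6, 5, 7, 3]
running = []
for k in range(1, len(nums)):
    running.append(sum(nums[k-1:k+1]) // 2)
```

Number of 2-element averages
`running` takes the values: [] → [8] → [8, 5] → [8, 5, 6] → [8, 5, 6, 5]
So `len(running)` = 4

Answer: 4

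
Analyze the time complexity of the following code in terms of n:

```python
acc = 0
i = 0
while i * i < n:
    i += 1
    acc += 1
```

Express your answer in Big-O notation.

Each loop level contributes: √n. Multiplying the contributions gives O(√n).

Answer: O(√n)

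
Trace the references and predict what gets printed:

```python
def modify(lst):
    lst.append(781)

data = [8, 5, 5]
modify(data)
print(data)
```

Key concept: function modifies passed list.
Step by step:
`data = [8, 5, 5]` → data = [8, 5, 5]
`modify(data)` → data = [8, 5, 5, 781]
`print(data)` → prints [8, 5, 5, 781]

Answer: [8, 5, 5, 781]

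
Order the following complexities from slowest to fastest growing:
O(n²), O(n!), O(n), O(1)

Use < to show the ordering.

Ordered by growth rate: O(1) < O(n) < O(n²) < O(n!)

Answer: O(1) < O(n) < O(n²) < O(n!)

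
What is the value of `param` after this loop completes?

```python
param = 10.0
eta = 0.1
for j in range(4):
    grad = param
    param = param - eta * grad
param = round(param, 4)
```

Gradient descent: w = 10.0 * (1 - 0.1)^4
`param` takes the values: 10.0 → 9.0 → 8.1 → 7.29 → 6.561

Answer: 6.561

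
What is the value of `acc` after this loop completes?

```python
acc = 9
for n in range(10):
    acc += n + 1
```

Start at 9, add 1 to 10 = 64
`acc` takes the values: 9 → 10 → 12 → 15 → 19 → 24 → 30 → 37 → 45 → 54 → 64

Answer: 64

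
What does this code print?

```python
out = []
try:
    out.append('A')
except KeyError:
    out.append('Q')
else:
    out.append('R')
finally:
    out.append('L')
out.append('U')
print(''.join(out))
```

Execution trace: 'A' (try body, no exception) → 'R' (else) → 'L' (finally) → 'U' (after the try/except). Output: ARLU

Answer: ARLU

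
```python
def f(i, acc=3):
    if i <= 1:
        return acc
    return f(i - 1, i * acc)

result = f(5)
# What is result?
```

Accumulator trace (n, acc): (5, 3) -> (4, 15) -> (3, 60) -> (2, 180) -> (1, 360) -> return 360

Answer: 360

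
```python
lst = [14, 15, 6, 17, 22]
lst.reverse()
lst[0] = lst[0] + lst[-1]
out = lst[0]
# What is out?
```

Trace:
`lst = [14, 15, 6, 17, 22]` → lst = [14, 15, 6, 17, 22]
`lst.reverse()` → lst = [22, 17, 6, 15, 14]
`lst[0] = lst[0] + lst[-1]` → lst = [36, 17, 6, 15, 14]
`out = lst[0]` → out = 36
So out = 36

Answer: 36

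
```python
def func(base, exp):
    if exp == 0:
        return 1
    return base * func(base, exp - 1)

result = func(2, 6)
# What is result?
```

func(2, 6) = 2 * 2 * 2 * 2 * 2 * 2 = 64

Answer: 64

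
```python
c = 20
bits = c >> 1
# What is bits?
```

Trace:
`c = 20` → c = 20
`bits = c >> 1` → bits = 10
So bits = 10

Answer: 10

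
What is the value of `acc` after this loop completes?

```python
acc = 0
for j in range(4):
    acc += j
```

Sum of 0 to 3 = 6
`acc` takes the values: 0 → 1 → 3 → 6

Answer: 6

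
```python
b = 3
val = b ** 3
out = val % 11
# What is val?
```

Trace:
`b = 3` → b = 3
`val = b ** 3` → val = 27
`out = val % 11` → out = 5
So val = 27

Answer: 27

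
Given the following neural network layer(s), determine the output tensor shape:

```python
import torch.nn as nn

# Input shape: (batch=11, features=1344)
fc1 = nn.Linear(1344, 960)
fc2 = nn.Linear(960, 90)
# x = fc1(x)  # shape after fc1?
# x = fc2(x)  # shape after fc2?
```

Input: (11, 1344) -> after fc1: (11, 960) -> Output: (11, 90)

Answer: (11, 90)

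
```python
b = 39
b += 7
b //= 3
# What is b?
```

Trace:
`b = 39` → b = 39
`b += 7` → b = 46
`b //= 3` → b = 15
So b = 15

Answer: 15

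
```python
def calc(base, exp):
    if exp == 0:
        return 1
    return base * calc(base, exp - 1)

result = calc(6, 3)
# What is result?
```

calc(6, 3) = 6 * 6 * 6 = 216

Answer: 216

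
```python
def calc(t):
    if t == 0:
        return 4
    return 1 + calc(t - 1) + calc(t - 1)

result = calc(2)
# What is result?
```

calc(t) = 1 + 2·calc(t-1), calc(0)=4. Closed form: (4+1)·2^2 - 1 = 19.

Answer: 19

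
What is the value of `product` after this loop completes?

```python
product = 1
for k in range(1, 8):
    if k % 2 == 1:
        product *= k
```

Product of odd numbers 1 to 7
`product` takes the values: 1 → 3 → 15 → 105

Answer: 105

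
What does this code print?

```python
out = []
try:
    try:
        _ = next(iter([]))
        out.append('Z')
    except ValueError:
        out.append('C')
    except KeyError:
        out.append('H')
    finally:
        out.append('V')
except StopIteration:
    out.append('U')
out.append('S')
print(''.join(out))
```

Execution trace: 'V' (finally) → 'U' (outer except StopIteration) → 'S' (after the try/except). Output: VUS

Answer: VUS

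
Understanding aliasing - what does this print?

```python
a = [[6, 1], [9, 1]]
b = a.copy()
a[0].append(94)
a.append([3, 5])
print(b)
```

Key concept: shallow copy with nested lists.
Step by step:
`a = [[6, 1], [9, 1]]` → a = [[6, 1], [9, 1]]
`b = a.copy()` → b = [[6, 1], [9, 1]]
`a[0].append(94)` → a = [[6, 1, 94], [9, 1]]; b = [[6, 1, 94], [9, 1]]
`a.append([3, 5])` → a = [[6, 1, 94], [9, 1], [3, 5]]
`print(b)` → prints [[6, 1, 94], [9, 1]]

Answer: [[6, 1, 94], [9, 1]]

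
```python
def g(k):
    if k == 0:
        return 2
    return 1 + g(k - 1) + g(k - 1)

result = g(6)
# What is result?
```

g(k) = 1 + 2·g(k-1), g(0)=2. Closed form: (2+1)·2^6 - 1 = 191.

Answer: 191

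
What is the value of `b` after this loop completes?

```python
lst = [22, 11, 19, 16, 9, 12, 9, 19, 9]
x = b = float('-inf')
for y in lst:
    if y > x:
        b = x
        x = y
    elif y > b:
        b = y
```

Second largest (with repeats) in [22, 11, 19, 16, 9, 12, 9, 19, 9]
`b` takes the values: -inf → 11 → 19

Answer: 19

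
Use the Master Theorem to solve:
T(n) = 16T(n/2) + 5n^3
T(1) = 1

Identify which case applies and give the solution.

a=16, b=2, f(n)=5n^3. log_2(16) = 4. Since c=3 < 4, Case 1 applies: T(n) = Θ(n^log_b(a)) = O(n^4).

Answer: O(n^4) - Case 1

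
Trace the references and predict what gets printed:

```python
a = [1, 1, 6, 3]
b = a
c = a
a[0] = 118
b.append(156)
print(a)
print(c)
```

Key concept: multiple aliases.
Step by step:
`a = [1, 1, 6, 3]` → a = [1, 1, 6, 3]
`b = a` → b = [1, 1, 6, 3] (same object as a)
`c = a` → c = [1, 1, 6, 3] (same object as a, b)
`a[0] = 118` → a = [118, 1, 6, 3] (same object as b, c); b = [118, 1, 6, 3] (same object as a, c); c = [118, 1, 6, 3] (same object as a, b)
`b.append(156)` → a = [118, 1, 6, 3, 156] (same object as b, c); b = [118, 1, 6, 3, 156] (same object as a, c); c = [118, 1, 6, 3, 156] (same object as a, b)
`print(a)` → prints [118, 1, 6, 3, 156]
`print(c)` → prints [118, 1, 6, 3, 156]

Answer:
[118, 1, 6, 3, 156]
[118, 1, 6, 3, 156]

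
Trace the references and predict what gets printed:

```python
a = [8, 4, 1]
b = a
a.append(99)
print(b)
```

Key concept: basic list aliasing.
Step by step:
`a = [8, 4, 1]` → a = [8, 4, 1]
`b = a` → b = [8, 4, 1] (same object as a)
`a.append(99)` → a = [8, 4, 1, 99] (same object as b); b = [8, 4, 1, 99] (same object as a)
`print(b)` → prints [8, 4, 1, 99]

Answer: [8, 4, 1, 99]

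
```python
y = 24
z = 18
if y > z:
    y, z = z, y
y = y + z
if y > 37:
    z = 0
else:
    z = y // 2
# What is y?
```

Trace:
`y = 24` → y = 24
`z = 18` → z = 18
`if y > z: ...` → y > z is True → y = 18; z = 24
`y = y + z` → y = 42
`if y > 37: ...` → y > 37 is True → z = 0
So y = 42

Answer: 42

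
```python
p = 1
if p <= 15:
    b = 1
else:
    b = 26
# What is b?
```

Trace:
`p = 1` → p = 1
`if p <= 15: ...` → p <= 15 is True → b = 1
So b = 1

Answer: 1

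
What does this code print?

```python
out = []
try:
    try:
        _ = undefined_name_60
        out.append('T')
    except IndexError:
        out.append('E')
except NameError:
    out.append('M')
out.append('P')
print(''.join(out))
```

Execution trace: 'M' (outer except NameError) → 'P' (after the try/except). Output: MP

Answer: MP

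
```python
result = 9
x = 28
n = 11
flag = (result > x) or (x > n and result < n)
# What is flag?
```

Trace:
`result = 9` → result = 9
`x = 28` → x = 28
`n = 11` → n = 11
`flag = (result > x) or (x > n and result < n)` → flag = True
So flag = True

Answer: True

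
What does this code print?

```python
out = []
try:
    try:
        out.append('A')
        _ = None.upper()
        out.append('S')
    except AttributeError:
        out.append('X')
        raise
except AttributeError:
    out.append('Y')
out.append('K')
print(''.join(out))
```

Execution trace: 'A' (inner try body) → 'X' (inner except AttributeError) → 'Y' (outer except AttributeError) → 'K' (after the try/except). Output: AXYK

Answer: AXYK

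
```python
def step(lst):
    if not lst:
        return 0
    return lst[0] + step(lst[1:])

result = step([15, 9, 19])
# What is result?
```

15 + 9 + 19 + 0 = 43

Answer: 43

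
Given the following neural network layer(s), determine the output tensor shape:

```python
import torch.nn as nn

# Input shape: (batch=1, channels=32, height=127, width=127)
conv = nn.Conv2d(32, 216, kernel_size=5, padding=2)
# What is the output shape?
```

Input: (1, 32, 127, 127) -> Output: (1, 216, 127, 127)

Answer: (1, 216, 127, 127)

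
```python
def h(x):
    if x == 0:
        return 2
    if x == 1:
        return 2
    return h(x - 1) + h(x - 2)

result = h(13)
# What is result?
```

Build up from base cases: h(0)=2, h(1)=2, h(2)=4, h(3)=6, h(4)=10, h(5)=16, h(6)=26, ..., h(13)=754

Answer: 754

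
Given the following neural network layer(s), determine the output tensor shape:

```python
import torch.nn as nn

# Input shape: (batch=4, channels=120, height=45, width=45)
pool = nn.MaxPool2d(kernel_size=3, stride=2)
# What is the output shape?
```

Input: (4, 120, 45, 45) -> Output: (4, 120, 22, 22)

Answer: (4, 120, 22, 22)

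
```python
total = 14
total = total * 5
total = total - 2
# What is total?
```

Trace:
`total = 14` → total = 14
`total = total * 5` → total = 70
`total = total - 2` → total = 68
So total = 68

Answer: 68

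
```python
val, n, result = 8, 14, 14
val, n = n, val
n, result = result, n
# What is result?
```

Trace:
`val, n, result = 8, 14, 14` → val = 8; n = 14; result = 14
`val, n = n, val` → val = 14; n = 8
`n, result = result, n` → n = 14; result = 8
So result = 8

Answer: 8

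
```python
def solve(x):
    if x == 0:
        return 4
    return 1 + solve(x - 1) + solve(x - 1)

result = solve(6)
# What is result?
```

solve(x) = 1 + 2·solve(x-1), solve(0)=4. Closed form: (4+1)·2^6 - 1 = 319.

Answer: 319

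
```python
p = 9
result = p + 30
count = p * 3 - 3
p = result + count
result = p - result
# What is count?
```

Trace:
`p = 9` → p = 9
`result = p + 30` → result = 39
`count = p * 3 - 3` → count = 24
`p = result + count` → p = 63
`result = p - result` → result = 24
So count = 24

Answer: 24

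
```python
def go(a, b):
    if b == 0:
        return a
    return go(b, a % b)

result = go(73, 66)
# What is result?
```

go(73, 66) -> go(66, 7) -> go(7, 3) -> go(3, 1) -> go(1, 0) -> 1

Answer: 1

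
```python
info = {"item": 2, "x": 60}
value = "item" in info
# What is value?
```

Trace:
`info = {"item": 2, "x": 60}` → info = {'item': 2, 'x': 60}
`value = "item" in info` → value = True
So value = True

Answer: True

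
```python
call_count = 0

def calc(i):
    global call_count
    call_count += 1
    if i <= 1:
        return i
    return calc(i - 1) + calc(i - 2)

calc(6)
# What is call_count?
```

Calls(i) = 1 + Calls(i-1) + Calls(i-2); Calls(0)=Calls(1)=1. For i=6 this gives 25.

Answer: 25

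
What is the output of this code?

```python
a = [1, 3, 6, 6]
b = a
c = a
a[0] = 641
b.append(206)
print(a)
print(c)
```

Key concept: multiple aliases.
Step by step:
`a = [1, 3, 6, 6]` → a = [1, 3, 6, 6]
`b = a` → b = [1, 3, 6, 6] (same object as a)
`c = a` → c = [1, 3, 6, 6] (same object as a, b)
`a[0] = 641` → a = [641, 3, 6, 6] (same object as b, c); b = [641, 3, 6, 6] (same object as a, c); c = [641, 3, 6, 6] (same object as a, b)
`b.append(206)` → a = [641, 3, 6, 6, 206] (same object as b, c); b = [641, 3, 6, 6, 206] (same object as a, c); c = [641, 3, 6, 6, 206] (same object as a, b)
`print(a)` → prints [641, 3, 6, 6, 206]
`print(c)` → prints [641, 3, 6, 6, 206]

Answer:
[641, 3, 6, 6, 206]
[641, 3, 6, 6, 206]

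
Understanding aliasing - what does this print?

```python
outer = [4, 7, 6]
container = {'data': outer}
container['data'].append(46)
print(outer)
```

Key concept: dict holds reference to list.
Step by step:
`outer = [4, 7, 6]` → outer = [4, 7, 6]
`container = {'data': outer}` → container = {'data': [4, 7, 6]}
`container['data'].append(46)` → outer = [4, 7, 6, 46]; container = {'data': [4, 7, 6, 46]}
`print(outer)` → prints [4, 7, 6, 46]

Answer: [4, 7, 6, 46]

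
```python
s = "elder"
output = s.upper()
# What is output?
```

Trace:
`s = "elder"` → s = 'elder'
`output = s.upper()` → output = 'ELDER'
So output = 'ELDER'

Answer: 'ELDER'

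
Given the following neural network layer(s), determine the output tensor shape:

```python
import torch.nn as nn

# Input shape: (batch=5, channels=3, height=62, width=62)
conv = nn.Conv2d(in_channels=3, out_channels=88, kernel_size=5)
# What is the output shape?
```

Input: (5, 3, 62, 62) -> Output: (5, 88, 58, 58)

Answer: (5, 88, 58, 58)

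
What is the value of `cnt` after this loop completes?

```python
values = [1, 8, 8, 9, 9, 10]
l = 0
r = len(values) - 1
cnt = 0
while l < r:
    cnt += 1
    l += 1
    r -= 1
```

Iterations until pointers meet (list length 6)
`cnt` takes the values: 0 → 1 → 2 → 3

Answer: 3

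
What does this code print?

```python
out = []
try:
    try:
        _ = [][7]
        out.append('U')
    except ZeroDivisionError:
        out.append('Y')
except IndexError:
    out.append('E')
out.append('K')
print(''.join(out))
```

Execution trace: 'E' (outer except IndexError) → 'K' (after the try/except). Output: EK

Answer: EK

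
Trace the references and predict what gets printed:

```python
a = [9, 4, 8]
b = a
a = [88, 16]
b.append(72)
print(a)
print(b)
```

Key concept: rebinding vs mutation: a is rebound to a new list, b still points at the original.
Step by step:
`a = [9, 4, 8]` → a = [9, 4, 8]
`b = a` → b = [9, 4, 8] (same object as a)
`a = [88, 16]` → a = [88, 16]
`b.append(72)` → b = [9, 4, 8, 72]
`print(a)` → prints [88, 16]
`print(b)` → prints [9, 4, 8, 72]

Answer:
[88, 16]
[9, 4, 8, 72]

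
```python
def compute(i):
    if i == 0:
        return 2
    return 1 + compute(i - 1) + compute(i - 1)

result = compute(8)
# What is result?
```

compute(i) = 1 + 2·compute(i-1), compute(0)=2. Closed form: (2+1)·2^8 - 1 = 767.

Answer: 767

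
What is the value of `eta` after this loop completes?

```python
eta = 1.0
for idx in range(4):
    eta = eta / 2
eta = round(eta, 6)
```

Halving LR 4 times: 1 / 2^4
`eta` takes the values: 1.0 → 0.5 → 0.25 → 0.125 → 0.0625

Answer: 0.0625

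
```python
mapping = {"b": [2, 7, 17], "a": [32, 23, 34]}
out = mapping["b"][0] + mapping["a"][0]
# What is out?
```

Trace:
`mapping = {"b": [2, 7, 17], "a": [32, 23, 34]}` → mapping = {'b': [2, 7, 17], 'a': [32, 23, 34]}
`out = mapping["b"][0] + mapping["a"][0]` → out = 34
So out = 34

Answer: 34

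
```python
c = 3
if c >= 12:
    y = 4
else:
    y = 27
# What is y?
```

Trace:
`c = 3` → c = 3
`if c >= 12: ...` → c >= 12 is False, take else branch → y = 27
So y = 27

Answer: 27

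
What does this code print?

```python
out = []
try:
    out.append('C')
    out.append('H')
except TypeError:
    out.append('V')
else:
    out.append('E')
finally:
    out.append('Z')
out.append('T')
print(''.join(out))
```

Execution trace: 'C' (try body) → 'H' (try body, no exception) → 'E' (else) → 'Z' (finally) → 'T' (after the try/except). Output: CHEZT

Answer: CHEZT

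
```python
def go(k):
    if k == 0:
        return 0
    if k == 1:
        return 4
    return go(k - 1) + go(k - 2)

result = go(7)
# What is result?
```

Build up from base cases: go(0)=0, go(1)=4, go(2)=4, go(3)=8, go(4)=12, go(5)=20, go(6)=32, ..., go(7)=52

Answer: 52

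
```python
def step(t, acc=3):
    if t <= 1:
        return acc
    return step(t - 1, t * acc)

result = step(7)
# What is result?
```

Accumulator trace (n, acc): (7, 3) -> (6, 21) -> (5, 126) -> (4, 630) -> (3, 2520) -> (2, 7560) -> (1, 15120) -> return 15120

Answer: 15120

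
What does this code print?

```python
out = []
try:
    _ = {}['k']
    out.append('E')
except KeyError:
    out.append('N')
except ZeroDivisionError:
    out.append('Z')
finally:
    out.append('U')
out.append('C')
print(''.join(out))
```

Execution trace: 'N' (except KeyError) → 'U' (finally) → 'C' (after the try/except). Output: NUC

Answer: NUC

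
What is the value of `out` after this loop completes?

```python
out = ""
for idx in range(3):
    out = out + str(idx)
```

Concatenate digits 0 to 2
`out` takes the values: "" → "0" → "01" → "012"

Answer: "012"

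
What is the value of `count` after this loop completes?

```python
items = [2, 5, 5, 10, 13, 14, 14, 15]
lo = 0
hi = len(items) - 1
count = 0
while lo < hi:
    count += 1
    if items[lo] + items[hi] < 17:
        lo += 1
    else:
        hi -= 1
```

Steps to find pair summing to 17
`count` takes the values: 0 → 1 → 2 → 3 → 4 → 5 → 6 → 7

Answer: 7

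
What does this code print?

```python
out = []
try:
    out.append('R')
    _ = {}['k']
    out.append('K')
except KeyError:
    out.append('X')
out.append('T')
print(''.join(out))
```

Execution trace: 'R' (try body) → 'X' (except KeyError) → 'T' (after the try/except). Output: RXT

Answer: RXT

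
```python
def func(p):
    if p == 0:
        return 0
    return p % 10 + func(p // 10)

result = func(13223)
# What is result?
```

Sum of digits of 13223: 3 + 2 + 2 + 3 + 1 = 11

Answer: 11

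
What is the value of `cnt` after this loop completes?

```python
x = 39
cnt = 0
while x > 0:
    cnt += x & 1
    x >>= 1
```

Count set bits in 39 (binary: 0b100111)
`cnt` takes the values: 0 → 1 → 2 → 3 → 4

Answer: 4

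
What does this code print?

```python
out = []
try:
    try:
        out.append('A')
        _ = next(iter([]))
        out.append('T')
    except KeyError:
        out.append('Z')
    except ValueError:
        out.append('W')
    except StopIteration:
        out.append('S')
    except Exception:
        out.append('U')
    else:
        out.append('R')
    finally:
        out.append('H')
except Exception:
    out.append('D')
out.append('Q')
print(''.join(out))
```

Execution trace: 'A' (inner try body) → 'S' (inner except StopIteration) → 'H' (inner finally) → 'Q' (after the try/except). Output: ASHQ

Answer: ASHQ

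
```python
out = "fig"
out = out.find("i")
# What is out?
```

Trace:
`out = "fig"` → out = 'fig'
`out = out.find("i")` → out = 1
So out = 1

Answer: 1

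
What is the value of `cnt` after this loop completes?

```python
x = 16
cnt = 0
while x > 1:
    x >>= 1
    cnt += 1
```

Count right shifts until 1
`cnt` takes the values: 0 → 1 → 2 → 3 → 4

Answer: 4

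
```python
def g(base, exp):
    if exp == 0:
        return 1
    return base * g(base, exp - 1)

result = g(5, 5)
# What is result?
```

g(5, 5) = 5 * 5 * 5 * 5 * 5 = 3125

Answer: 3125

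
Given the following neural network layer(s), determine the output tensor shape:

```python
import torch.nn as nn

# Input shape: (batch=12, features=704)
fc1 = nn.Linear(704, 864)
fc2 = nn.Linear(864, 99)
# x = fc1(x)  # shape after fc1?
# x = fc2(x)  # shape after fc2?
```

Input: (12, 704) -> after fc1: (12, 864) -> Output: (12, 99)

Answer: (12, 99)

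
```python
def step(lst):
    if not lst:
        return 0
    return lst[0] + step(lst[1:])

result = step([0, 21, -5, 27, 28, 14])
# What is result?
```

0 + 21 + (-5) + 27 + 28 + 14 + 0 = 85

Answer: 85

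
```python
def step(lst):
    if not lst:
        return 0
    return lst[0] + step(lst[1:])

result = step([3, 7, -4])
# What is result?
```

3 + 7 + (-4) + 0 = 6

Answer: 6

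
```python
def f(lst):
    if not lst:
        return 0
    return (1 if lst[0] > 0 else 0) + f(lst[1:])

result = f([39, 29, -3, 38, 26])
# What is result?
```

Count of positive elements in [39, 29, -3, 38, 26] = 4

Answer: 4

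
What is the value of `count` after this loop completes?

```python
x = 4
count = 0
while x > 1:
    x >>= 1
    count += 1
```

Count right shifts until 1
`count` takes the values: 0 → 1 → 2

Answer: 2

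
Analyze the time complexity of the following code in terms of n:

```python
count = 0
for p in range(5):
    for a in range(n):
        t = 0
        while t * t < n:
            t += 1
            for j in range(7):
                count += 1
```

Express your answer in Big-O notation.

Each loop level contributes: 1 × n × √n × 1. Multiplying the contributions gives O(n√n).

Answer: O(n√n)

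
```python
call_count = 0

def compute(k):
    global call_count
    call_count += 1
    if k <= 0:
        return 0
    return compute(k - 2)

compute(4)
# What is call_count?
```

Linear recursion stepping by 2: 3 calls from k=4 down to ≤0.

Answer: 3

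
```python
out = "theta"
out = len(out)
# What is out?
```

Trace:
`out = "theta"` → out = 'theta'
`out = len(out)` → out = 5
So out = 5

Answer: 5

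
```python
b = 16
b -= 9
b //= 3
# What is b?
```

Trace:
`b = 16` → b = 16
`b -= 9` → b = 7
`b //= 3` → b = 2
So b = 2

Answer: 2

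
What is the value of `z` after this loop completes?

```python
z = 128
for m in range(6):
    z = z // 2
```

Halve 6 times: 128 // 2^6 = 2
`z` takes the values: 128 → 64 → 32 → 16 → 8 → 4 → 2

Answer: 2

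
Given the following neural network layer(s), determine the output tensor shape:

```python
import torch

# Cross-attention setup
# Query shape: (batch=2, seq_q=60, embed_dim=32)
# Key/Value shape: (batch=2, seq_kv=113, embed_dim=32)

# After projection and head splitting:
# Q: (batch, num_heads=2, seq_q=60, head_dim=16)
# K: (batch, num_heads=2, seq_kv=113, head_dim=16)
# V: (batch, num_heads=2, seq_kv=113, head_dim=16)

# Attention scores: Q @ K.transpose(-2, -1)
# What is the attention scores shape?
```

Input: (2, 60, 32) -> Output: (2, 2, 60, 113)

Answer: (2, 2, 60, 113)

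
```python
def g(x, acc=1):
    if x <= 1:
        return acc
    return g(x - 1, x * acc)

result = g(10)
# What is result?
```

Accumulator trace (n, acc): (10, 1) -> (9, 10) -> (8, 90) -> (7, 720) -> (6, 5040) -> (5, 30240) -> (4, 151200) -> (3, 604800) -> (2, 1814400) -> (1, 3628800) -> return 3628800

Answer: 3628800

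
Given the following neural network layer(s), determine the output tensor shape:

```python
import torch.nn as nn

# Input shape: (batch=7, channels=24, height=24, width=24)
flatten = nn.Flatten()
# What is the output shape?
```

Input: (7, 24, 24, 24) -> Output: (7, 13824)

Answer: (7, 13824)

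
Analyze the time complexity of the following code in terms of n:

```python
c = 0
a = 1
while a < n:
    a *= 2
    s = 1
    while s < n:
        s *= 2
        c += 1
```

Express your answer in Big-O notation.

Each loop level contributes: log n × log n. Multiplying the contributions gives O(log² n).

Answer: O(log² n)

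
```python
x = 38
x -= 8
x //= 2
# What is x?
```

Trace:
`x = 38` → x = 38
`x -= 8` → x = 30
`x //= 2` → x = 15
So x = 15

Answer: 15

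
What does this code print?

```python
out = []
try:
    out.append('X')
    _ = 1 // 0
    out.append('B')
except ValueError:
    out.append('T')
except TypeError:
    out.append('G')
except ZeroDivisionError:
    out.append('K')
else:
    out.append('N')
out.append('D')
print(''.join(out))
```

Execution trace: 'X' (try body) → 'K' (except ZeroDivisionError) → 'D' (after the try/except). Output: XKD

Answer: XKD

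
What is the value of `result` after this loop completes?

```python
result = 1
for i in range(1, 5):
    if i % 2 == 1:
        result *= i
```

Product of odd numbers 1 to 4
`result` takes the values: 1 → 3

Answer: 3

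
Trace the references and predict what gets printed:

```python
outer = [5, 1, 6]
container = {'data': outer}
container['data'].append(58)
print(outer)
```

Key concept: dict holds reference to list.
Step by step:
`outer = [5, 1, 6]` → outer = [5, 1, 6]
`container = {'data': outer}` → container = {'data': [5, 1, 6]}
`container['data'].append(58)` → outer = [5, 1, 6, 58]; container = {'data': [5, 1, 6, 58]}
`print(outer)` → prints [5, 1, 6, 58]

Answer: [5, 1, 6, 58]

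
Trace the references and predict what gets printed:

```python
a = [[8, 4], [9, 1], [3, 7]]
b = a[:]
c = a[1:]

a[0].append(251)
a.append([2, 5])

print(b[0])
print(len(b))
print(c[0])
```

Key concept: slice with nested mutation.
Step by step:
`a = [[8, 4], [9, 1], [3, 7]]` → a = [[8, 4], [9, 1], [3, 7]]
`b = a[:]` → b = [[8, 4], [9, 1], [3, 7]]
`c = a[1:]` → c = [[9, 1], [3, 7]]
`a[0].append(251)` → a = [[8, 4, 251], [9, 1], [3, 7]]; b = [[8, 4, 251], [9, 1], [3, 7]]
`a.append([2, 5])` → a = [[8, 4, 251], [9, 1], [3, 7], [2, 5]]
`print(b[0])` → prints [8, 4, 251]
`print(len(b))` → prints 3
`print(c[0])` → prints [9, 1]

Answer:
[8, 4, 251]
3
[9, 1]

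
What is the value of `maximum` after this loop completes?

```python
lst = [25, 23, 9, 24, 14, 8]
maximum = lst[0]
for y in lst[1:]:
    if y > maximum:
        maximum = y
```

Maximum of [25, 23, 9, 24, 14, 8]
`maximum` takes the values: 25

Answer: 25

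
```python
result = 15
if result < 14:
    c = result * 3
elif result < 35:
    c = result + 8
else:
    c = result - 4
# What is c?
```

Trace:
`result = 15` → result = 15
`if result < 14: ...` → result < 14 is False, result < 35 is True → c = 23
So c = 23

Answer: 23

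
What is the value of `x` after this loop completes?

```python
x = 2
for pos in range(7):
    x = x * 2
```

Multiply by 2, 7 times: 2 * 2^7 = 256
`x` takes the values: 2 → 4 → 8 → 16 → 32 → 64 → 128 → 256

Answer: 256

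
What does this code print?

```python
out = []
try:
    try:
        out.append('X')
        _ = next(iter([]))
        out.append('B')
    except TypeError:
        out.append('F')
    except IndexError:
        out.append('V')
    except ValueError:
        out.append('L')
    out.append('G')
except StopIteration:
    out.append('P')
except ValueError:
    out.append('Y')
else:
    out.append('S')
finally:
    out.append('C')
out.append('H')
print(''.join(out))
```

Execution trace: 'X' (inner try body) → 'P' (except StopIteration) → 'C' (finally) → 'H' (after the try/except). Output: XPCH

Answer: XPCH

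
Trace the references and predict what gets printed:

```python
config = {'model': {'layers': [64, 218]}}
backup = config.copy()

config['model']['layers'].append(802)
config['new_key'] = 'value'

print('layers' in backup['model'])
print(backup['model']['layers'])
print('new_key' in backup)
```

Key concept: shallow copy gotcha with nested dict.
Step by step:
`config = {'model': {'layers': [64, 218]}}` → config = {'model': {'layers': [64, 218]}}
`backup = config.copy()` → backup = {'model': {'layers': [64, 218]}}
`config['model']['layers'].append(802)` → config = {'model': {'layers': [64, 218, 802]}}; backup = {'model': {'layers': [64, 218, 802]}}
`config['new_key'] = 'value'` → config = {'model': {'layers': [64, 218, 802]}, 'new_key': 'value'}
`print('layers' in backup['model'])` → prints True
`print(backup['model']['layers'])` → prints [64, 218, 802]
`print('new_key' in backup)` → prints False

Answer:
True
[64, 218, 802]
False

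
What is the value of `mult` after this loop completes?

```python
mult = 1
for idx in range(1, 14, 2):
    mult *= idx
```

Product of 1, 3, 5, ... up to 13
`mult` takes the values: 1 → 3 → 15 → 105 → 945 → 10395 → 135135

Answer: 135135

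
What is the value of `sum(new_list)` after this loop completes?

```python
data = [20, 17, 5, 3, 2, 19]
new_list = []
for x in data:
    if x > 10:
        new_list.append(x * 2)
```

Sum of doubled values > 10
`new_list` takes the values: [] → [40] → [40, 34] → [40, 34, 38]
So `sum(new_list)` = 112

Answer: 112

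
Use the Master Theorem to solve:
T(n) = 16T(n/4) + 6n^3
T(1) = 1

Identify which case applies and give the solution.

a=16, b=4, f(n)=6n^3. log_4(16) = 2. Since c=3 > 2 and the regularity condition holds (16(n/4)^3 = (16/4^3)n^3 with 16/4^3 < 1), Case 3 applies: T(n) = Θ(f(n)) = O(n^3).

Answer: O(n^3) - Case 3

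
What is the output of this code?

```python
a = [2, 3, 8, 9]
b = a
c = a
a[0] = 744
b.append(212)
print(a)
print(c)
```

Key concept: multiple aliases.
Step by step:
`a = [2, 3, 8, 9]` → a = [2, 3, 8, 9]
`b = a` → b = [2, 3, 8, 9] (same object as a)
`c = a` → c = [2, 3, 8, 9] (same object as a, b)
`a[0] = 744` → a = [744, 3, 8, 9] (same object as b, c); b = [744, 3, 8, 9] (same object as a, c); c = [744, 3, 8, 9] (same object as a, b)
`b.append(212)` → a = [744, 3, 8, 9, 212] (same object as b, c); b = [744, 3, 8, 9, 212] (same object as a, c); c = [744, 3, 8, 9, 212] (same object as a, b)
`print(a)` → prints [744, 3, 8, 9, 212]
`print(c)` → prints [744, 3, 8, 9, 212]

Answer:
[744, 3, 8, 9, 212]
[744, 3, 8, 9, 212]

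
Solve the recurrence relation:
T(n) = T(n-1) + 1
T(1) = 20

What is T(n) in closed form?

Unrolling: T(n) = T(1) + 1·(n-1) = 20 + 1(n-1) = n + 19.

Answer: T(n) = n + 19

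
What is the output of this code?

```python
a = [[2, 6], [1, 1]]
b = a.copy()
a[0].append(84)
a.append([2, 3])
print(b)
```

Key concept: shallow copy with nested lists.
Step by step:
`a = [[2, 6], [1, 1]]` → a = [[2, 6], [1, 1]]
`b = a.copy()` → b = [[2, 6], [1, 1]]
`a[0].append(84)` → a = [[2, 6, 84], [1, 1]]; b = [[2, 6, 84], [1, 1]]
`a.append([2, 3])` → a = [[2, 6, 84], [1, 1], [2, 3]]
`print(b)` → prints [[2, 6, 84], [1, 1]]

Answer: [[2, 6, 84], [1, 1]]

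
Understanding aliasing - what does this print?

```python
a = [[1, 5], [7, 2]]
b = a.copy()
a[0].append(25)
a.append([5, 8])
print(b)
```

Key concept: shallow copy with nested lists.
Step by step:
`a = [[1, 5], [7, 2]]` → a = [[1, 5], [7, 2]]
`b = a.copy()` → b = [[1, 5], [7, 2]]
`a[0].append(25)` → a = [[1, 5, 25], [7, 2]]; b = [[1, 5, 25], [7, 2]]
`a.append([5, 8])` → a = [[1, 5, 25], [7, 2], [5, 8]]
`print(b)` → prints [[1, 5, 25], [7, 2]]

Answer: [[1, 5, 25], [7, 2]]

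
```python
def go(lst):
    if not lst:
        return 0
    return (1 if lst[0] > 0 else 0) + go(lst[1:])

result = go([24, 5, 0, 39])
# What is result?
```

Count of positive elements in [24, 5, 0, 39] = 3

Answer: 3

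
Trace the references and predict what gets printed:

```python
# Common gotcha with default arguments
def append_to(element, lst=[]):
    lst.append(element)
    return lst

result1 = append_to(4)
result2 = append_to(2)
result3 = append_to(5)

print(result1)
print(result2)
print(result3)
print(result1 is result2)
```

Key concept: mutable default argument gotcha.
Step by step:
`result1 = append_to(4)` → result1 = [4]
`result2 = append_to(2)` → result1 = [4, 2] (same object as result2); result2 = [4, 2] (same object as result1)
`result3 = append_to(5)` → result1 = [4, 2, 5] (same object as result2, result3); result2 = [4, 2, 5] (same object as result1, result3); result3 = [4, 2, 5] (same object as result1, result2)
`print(result1)` → prints [4, 2, 5]
`print(result2)` → prints [4, 2, 5]
`print(result3)` → prints [4, 2, 5]
`print(result1 is result2)` → prints True

Answer:
[4, 2, 5]
[4, 2, 5]
[4, 2, 5]
True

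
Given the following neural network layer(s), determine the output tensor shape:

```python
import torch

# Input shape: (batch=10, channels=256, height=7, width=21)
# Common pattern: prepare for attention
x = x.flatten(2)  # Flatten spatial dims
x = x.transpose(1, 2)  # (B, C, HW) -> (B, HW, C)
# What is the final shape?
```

Input: (10, 256, 7, 21) -> after flatten(2): (10, 256, 147) -> Output: (10, 147, 256)

Answer: (10, 147, 256)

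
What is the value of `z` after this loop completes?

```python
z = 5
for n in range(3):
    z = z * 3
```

Multiply by 3, 3 times: 5 * 3^3 = 135
`z` takes the values: 5 → 15 → 45 → 135

Answer: 135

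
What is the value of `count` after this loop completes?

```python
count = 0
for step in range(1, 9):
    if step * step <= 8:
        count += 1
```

Count numbers where step² ≤ 8
`count` takes the values: 0 → 1 → 2

Answer: 2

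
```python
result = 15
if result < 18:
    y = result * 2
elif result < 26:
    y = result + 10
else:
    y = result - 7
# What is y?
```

Trace:
`result = 15` → result = 15
`if result < 18: ...` → result < 18 is True → y = 30
So y = 30

Answer: 30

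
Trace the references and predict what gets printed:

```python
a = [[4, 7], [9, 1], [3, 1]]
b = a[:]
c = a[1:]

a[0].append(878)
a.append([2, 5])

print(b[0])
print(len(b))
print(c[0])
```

Key concept: slice with nested mutation.
Step by step:
`a = [[4, 7], [9, 1], [3, 1]]` → a = [[4, 7], [9, 1], [3, 1]]
`b = a[:]` → b = [[4, 7], [9, 1], [3, 1]]
`c = a[1:]` → c = [[9, 1], [3, 1]]
`a[0].append(878)` → a = [[4, 7, 878], [9, 1], [3, 1]]; b = [[4, 7, 878], [9, 1], [3, 1]]
`a.append([2, 5])` → a = [[4, 7, 878], [9, 1], [3, 1], [2, 5]]
`print(b[0])` → prints [4, 7, 878]
`print(len(b))` → prints 3
`print(c[0])` → prints [9, 1]

Answer:
[4, 7, 878]
3
[9, 1]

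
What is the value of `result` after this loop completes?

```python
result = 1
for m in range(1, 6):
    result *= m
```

5! = 120
`result` takes the values: 1 → 2 → 6 → 24 → 120

Answer: 120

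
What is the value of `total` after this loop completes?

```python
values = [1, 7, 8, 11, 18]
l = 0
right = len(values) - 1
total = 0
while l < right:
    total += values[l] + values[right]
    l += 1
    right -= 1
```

Sum of pairs from ends
`total` takes the values: 0 → 19 → 37

Answer: 37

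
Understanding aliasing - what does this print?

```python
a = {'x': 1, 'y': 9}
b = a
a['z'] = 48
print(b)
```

Key concept: dict aliasing.
Step by step:
`a = {'x': 1, 'y': 9}` → a = {'x': 1, 'y': 9}
`b = a` → b = {'x': 1, 'y': 9} (same object as a)
`a['z'] = 48` → a = {'x': 1, 'y': 9, 'z': 48} (same object as b); b = {'x': 1, 'y': 9, 'z': 48} (same object as a)
`print(b)` → prints {'x': 1, 'y': 9, 'z': 48}

Answer: {'x': 1, 'y': 9, 'z': 48}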